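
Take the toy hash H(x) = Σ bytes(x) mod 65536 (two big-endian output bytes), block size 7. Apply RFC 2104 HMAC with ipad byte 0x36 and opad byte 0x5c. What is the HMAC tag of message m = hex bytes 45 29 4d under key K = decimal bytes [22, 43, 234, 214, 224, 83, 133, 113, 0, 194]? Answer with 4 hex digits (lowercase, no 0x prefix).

Key decimal bytes [22, 43, 234, 214, 224, 83, 133, 113, 0, 194] = 16 2b ea d6 e0 53 85 71 00 c2 is 10 bytes > B = 7, so hash it first: H(key) = 04 ec, then zero-pad to 7 bytes: K' = 04 ec 00 00 00 00 00.
K' ⊕ ipad = 32 da 36 36 36 36 36.  K' ⊕ opad = 58 b0 5c 5c 5c 5c 5c.
Inner input = (K'⊕ipad) ∥ m = 32 da 36 36 36 36 36 ∥ 45 29 4d.
Inner hash: sum = 50+218+54+54+54+54+54+69+41+77 = 725 → 02 d5.
Outer input = (K'⊕opad) ∥ inner = 58 b0 5c 5c 5c 5c 5c ∥ 02 d5.
Outer hash (tag): sum = 88+176+92+92+92+92+92+2+213 = 939 → 03 ab.

03ab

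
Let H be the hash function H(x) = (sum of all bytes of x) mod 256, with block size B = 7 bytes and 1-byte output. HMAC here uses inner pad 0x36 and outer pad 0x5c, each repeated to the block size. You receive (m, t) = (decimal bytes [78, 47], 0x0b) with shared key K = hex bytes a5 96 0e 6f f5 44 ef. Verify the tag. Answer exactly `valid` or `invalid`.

Key hex bytes a5 96 0e 6f f5 44 ef is exactly B = 7 bytes: K' = a5 96 0e 6f f5 44 ef.
K' ⊕ ipad = 93 a0 38 59 c3 72 d9; K' ⊕ opad = f9 ca 52 33 a9 18 b3.
Inner hash: sum = 147+160+56+89+195+114+217+78+47 = 1103; mod 256 = 79 → 4f.
Outer hash (recomputed tag): sum = 249+202+82+51+169+24+179+79 = 1035; mod 256 = 11 → 0b.
Recomputed tag = 0b; claimed = 0b → match.

valid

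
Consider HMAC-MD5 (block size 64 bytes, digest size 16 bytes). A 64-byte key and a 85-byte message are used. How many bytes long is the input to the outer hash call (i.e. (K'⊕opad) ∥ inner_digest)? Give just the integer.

Key is 64 ≤ 64 bytes, zero-padded: |K'| = 64.
Outer input = (K'⊕opad) ∥ H(inner) → 64 + 16 = 80 bytes.

80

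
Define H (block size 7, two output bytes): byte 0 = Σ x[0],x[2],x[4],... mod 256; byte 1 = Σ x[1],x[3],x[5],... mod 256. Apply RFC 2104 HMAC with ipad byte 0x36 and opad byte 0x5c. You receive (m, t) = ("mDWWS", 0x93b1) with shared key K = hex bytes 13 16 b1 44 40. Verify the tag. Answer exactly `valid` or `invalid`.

valid

Key hex bytes 13 16 b1 44 40 is 5 bytes ≤ B = 7; zero-pad to 7 bytes: K' = 13 16 b1 44 40 00 00.
K' ⊕ ipad = 25 20 87 72 76 36 36; K' ⊕ opad = 4f 4a ed 18 1c 5c 5c.
Inner hash: even-index sum = 499 mod 256 = 243; odd-index sum = 479 mod 256 = 223 → f3 df.
Outer hash (recomputed tag): even-index sum = 659 mod 256 = 147; odd-index sum = 433 mod 256 = 177 → 93 b1.
Recomputed tag = 93b1; claimed = 93b1 → match.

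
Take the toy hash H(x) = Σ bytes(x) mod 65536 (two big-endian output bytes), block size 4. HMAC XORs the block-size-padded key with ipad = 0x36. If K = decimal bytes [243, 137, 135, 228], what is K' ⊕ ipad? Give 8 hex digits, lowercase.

Key decimal bytes [243, 137, 135, 228] = f3 89 87 e4 is exactly B = 4 bytes: K' = f3 89 87 e4.
XOR each byte with 0x36: f3⊕36=c5, 89⊕36=bf, 87⊕36=b1, e4⊕36=d2.

c5bfb1d2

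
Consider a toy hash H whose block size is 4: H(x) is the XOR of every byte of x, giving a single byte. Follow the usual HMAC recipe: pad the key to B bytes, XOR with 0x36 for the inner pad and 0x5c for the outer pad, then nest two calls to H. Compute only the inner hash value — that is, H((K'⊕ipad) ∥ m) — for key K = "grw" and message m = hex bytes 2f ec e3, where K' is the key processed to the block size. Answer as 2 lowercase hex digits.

Key "grw" = 67 72 77 is 3 bytes ≤ B = 4; zero-pad to 4 bytes: K' = 67 72 77 00.
K' ⊕ ipad = 51 44 41 36.
Inner input = 51 44 41 36 ∥ 2f ec e3.
Inner hash: XOR 51⊕44⊕41⊕36⊕2f⊕ec⊕e3 = 42.

42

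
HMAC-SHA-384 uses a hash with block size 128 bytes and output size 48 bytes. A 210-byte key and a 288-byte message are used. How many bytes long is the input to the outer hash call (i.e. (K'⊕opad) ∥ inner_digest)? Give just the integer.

Key is 210 > 128 bytes, so it is hashed to 48 bytes then zero-padded to 128: |K'| = 128.
Outer input = (K'⊕opad) ∥ H(inner) → 128 + 48 = 176 bytes.

176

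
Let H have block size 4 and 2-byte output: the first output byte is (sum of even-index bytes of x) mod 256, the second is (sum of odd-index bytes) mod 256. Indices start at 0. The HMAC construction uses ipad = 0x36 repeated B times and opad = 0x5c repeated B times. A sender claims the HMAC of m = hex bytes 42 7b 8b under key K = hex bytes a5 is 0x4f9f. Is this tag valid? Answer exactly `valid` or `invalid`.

Key hex bytes a5 is 1 byte ≤ B = 4; zero-pad to 4 bytes: K' = a5 00 00 00.
K' ⊕ ipad = 93 36 36 36; K' ⊕ opad = f9 5c 5c 5c.
Inner hash: even-index sum = 406 mod 256 = 150; odd-index sum = 231 mod 256 = 231 → 96 e7.
Outer hash (recomputed tag): even-index sum = 491 mod 256 = 235; odd-index sum = 415 mod 256 = 159 → eb 9f.
Recomputed tag = eb9f; claimed = 4f9f → mismatch.

invalid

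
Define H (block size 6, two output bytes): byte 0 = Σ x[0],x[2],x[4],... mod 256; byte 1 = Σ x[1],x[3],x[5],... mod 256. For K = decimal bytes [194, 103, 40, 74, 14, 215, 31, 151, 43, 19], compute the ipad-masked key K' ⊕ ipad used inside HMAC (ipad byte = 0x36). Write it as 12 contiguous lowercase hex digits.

Key decimal bytes [194, 103, 40, 74, 14, 215, 31, 151, 43, 19] = c2 67 28 4a 0e d7 1f 97 2b 13 is 10 bytes > B = 6, so hash it first: H(key) = 42 32, then zero-pad to 6 bytes: K' = 42 32 00 00 00 00.
XOR each byte with 0x36: 42⊕36=74, 32⊕36=04, 00⊕36=36, 00⊕36=36, 00⊕36=36, 00⊕36=36.

740436363636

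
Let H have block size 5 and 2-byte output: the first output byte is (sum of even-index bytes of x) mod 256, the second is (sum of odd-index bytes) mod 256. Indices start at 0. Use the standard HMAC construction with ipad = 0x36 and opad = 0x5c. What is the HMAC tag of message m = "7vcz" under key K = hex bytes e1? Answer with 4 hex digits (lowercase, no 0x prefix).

7beb

Key hex bytes e1 is 1 byte ≤ B = 5; zero-pad to 5 bytes: K' = e1 00 00 00 00.
K' ⊕ ipad = d7 36 36 36 36.  K' ⊕ opad = bd 5c 5c 5c 5c.
Inner input = (K'⊕ipad) ∥ m = d7 36 36 36 36 ∥ 37 76 63 7a.
Inner hash: even-index sum = 563 mod 256 = 51; odd-index sum = 262 mod 256 = 6 → 33 06.
Outer input = (K'⊕opad) ∥ inner = bd 5c 5c 5c 5c ∥ 33 06.
Outer hash (tag): even-index sum = 379 mod 256 = 123; odd-index sum = 235 mod 256 = 235 → 7b eb.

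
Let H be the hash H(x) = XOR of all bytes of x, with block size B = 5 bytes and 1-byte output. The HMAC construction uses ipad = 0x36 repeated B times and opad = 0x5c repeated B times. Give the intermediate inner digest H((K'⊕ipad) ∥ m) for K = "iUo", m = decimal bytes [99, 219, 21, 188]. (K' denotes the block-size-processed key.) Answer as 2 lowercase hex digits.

74

Key "iUo" = 69 55 6f is 3 bytes ≤ B = 5; zero-pad to 5 bytes: K' = 69 55 6f 00 00.
K' ⊕ ipad = 5f 63 59 36 36.
Inner input = 5f 63 59 36 36 ∥ 63 db 15 bc.
Inner hash: XOR 5f⊕63⊕59⊕36⊕36⊕63⊕db⊕15⊕bc = 74.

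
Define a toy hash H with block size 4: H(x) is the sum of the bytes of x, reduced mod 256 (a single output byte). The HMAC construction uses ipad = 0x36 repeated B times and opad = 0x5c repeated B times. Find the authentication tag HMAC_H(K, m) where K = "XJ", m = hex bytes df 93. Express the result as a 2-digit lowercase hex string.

9a

Key "XJ" = 58 4a is 2 bytes ≤ B = 4; zero-pad to 4 bytes: K' = 58 4a 00 00.
K' ⊕ ipad = 6e 7c 36 36.  K' ⊕ opad = 04 16 5c 5c.
Inner input = (K'⊕ipad) ∥ m = 6e 7c 36 36 ∥ df 93.
Inner hash: sum = 110+124+54+54+223+147 = 712; mod 256 = 200 → c8.
Outer input = (K'⊕opad) ∥ inner = 04 16 5c 5c ∥ c8.
Outer hash (tag): sum = 4+22+92+92+200 = 410; mod 256 = 154 → 9a.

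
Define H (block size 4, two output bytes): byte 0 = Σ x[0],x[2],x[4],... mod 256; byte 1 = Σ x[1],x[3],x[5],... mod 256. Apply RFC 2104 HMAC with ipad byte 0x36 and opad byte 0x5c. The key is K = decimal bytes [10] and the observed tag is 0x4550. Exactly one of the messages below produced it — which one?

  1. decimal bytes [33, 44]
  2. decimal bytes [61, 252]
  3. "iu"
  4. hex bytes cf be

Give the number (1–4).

Key decimal bytes [10] = 0a is 1 byte ≤ B = 4; zero-pad to 4 bytes: K' = 0a 00 00 00.
K' ⊕ ipad = 3c 36 36 36; K' ⊕ opad = 56 5c 5c 5c.
m1: inner = H(3c 36 36 36 21 2c) = 93 98; tag = H(56 5c 5c 5c 93 98) = 4550 ← matches
m2: inner = H(3c 36 36 36 3d fc) = af 68; tag = H(56 5c 5c 5c af 68) = 6120
m3: inner = H(3c 36 36 36 69 75) = db e1; tag = H(56 5c 5c 5c db e1) = 8d99
m4: inner = H(3c 36 36 36 cf be) = 41 2a; tag = H(56 5c 5c 5c 41 2a) = f3e2

1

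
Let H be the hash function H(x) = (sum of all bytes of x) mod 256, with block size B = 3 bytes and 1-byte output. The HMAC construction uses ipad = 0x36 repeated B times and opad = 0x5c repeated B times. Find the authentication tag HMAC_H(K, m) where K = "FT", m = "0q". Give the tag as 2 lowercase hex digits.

27

Key "FT" = 46 54 is 2 bytes ≤ B = 3; zero-pad to 3 bytes: K' = 46 54 00.
K' ⊕ ipad = 70 62 36.  K' ⊕ opad = 1a 08 5c.
Inner input = (K'⊕ipad) ∥ m = 70 62 36 ∥ 30 71.
Inner hash: sum = 112+98+54+48+113 = 425; mod 256 = 169 → a9.
Outer input = (K'⊕opad) ∥ inner = 1a 08 5c ∥ a9.
Outer hash (tag): sum = 26+8+92+169 = 295; mod 256 = 39 → 27.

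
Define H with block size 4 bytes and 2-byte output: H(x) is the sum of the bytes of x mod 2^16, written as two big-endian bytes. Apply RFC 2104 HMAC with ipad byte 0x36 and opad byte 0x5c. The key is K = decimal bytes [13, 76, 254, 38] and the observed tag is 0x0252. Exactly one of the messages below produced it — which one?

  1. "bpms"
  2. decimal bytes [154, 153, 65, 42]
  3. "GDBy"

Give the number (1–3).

Key decimal bytes [13, 76, 254, 38] = 0d 4c fe 26 is exactly B = 4 bytes: K' = 0d 4c fe 26.
K' ⊕ ipad = 3b 7a c8 10; K' ⊕ opad = 51 10 a2 7a.
m1: inner = H(3b 7a c8 10 62 70 6d 73) = 03 3f; tag = H(51 10 a2 7a 03 3f) = 01bf
m2: inner = H(3b 7a c8 10 9a 99 41 2a) = 03 2b; tag = H(51 10 a2 7a 03 2b) = 01ab
m3: inner = H(3b 7a c8 10 47 44 42 79) = 02 d3; tag = H(51 10 a2 7a 02 d3) = 0252 ← matches

3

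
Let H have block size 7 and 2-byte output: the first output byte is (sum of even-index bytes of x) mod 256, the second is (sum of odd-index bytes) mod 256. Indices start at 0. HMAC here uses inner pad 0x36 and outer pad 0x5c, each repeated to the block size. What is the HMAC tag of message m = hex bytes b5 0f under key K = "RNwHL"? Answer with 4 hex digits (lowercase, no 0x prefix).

86e6

Key "RNwHL" = 52 4e 77 48 4c is 5 bytes ≤ B = 7; zero-pad to 7 bytes: K' = 52 4e 77 48 4c 00 00.
K' ⊕ ipad = 64 78 41 7e 7a 36 36.  K' ⊕ opad = 0e 12 2b 14 10 5c 5c.
Inner input = (K'⊕ipad) ∥ m = 64 78 41 7e 7a 36 36 ∥ b5 0f.
Inner hash: even-index sum = 356 mod 256 = 100; odd-index sum = 481 mod 256 = 225 → 64 e1.
Outer input = (K'⊕opad) ∥ inner = 0e 12 2b 14 10 5c 5c ∥ 64 e1.
Outer hash (tag): even-index sum = 390 mod 256 = 134; odd-index sum = 230 mod 256 = 230 → 86 e6.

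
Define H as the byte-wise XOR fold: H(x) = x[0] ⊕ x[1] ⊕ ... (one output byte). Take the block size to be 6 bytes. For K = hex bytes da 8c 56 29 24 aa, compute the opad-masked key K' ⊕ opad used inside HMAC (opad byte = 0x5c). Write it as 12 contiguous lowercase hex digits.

86d00a7578f6

Key hex bytes da 8c 56 29 24 aa is exactly B = 6 bytes: K' = da 8c 56 29 24 aa.
XOR each byte with 0x5c: da⊕5c=86, 8c⊕5c=d0, 56⊕5c=0a, 29⊕5c=75, 24⊕5c=78, aa⊕5c=f6.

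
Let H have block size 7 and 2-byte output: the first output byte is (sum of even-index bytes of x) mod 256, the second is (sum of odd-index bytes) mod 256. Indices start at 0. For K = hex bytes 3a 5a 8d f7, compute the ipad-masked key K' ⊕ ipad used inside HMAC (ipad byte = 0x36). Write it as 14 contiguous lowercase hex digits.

Key hex bytes 3a 5a 8d f7 is 4 bytes ≤ B = 7; zero-pad to 7 bytes: K' = 3a 5a 8d f7 00 00 00.
XOR each byte with 0x36: 3a⊕36=0c, 5a⊕36=6c, 8d⊕36=bb, f7⊕36=c1, 00⊕36=36, 00⊕36=36, 00⊕36=36.

0c6cbbc1363636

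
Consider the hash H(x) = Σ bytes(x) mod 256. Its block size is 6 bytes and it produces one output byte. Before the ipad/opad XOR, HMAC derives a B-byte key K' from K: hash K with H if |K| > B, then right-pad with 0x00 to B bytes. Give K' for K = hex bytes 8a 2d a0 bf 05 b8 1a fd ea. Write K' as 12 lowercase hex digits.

|K| = 9 > B = 6, so first hash the key.
H(K): sum = 138+45+160+191+5+184+26+253+234 = 1236; mod 256 = 212 → d4.
Zero-pad H(K) = d4 to 6 bytes: K' = d4 00 00 00 00 00.

d40000000000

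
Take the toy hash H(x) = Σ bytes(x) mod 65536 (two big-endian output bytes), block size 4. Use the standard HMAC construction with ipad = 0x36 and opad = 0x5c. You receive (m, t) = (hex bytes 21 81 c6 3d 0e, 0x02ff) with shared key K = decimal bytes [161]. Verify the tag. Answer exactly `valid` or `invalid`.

valid

Key decimal bytes [161] = a1 is 1 byte ≤ B = 4; zero-pad to 4 bytes: K' = a1 00 00 00.
K' ⊕ ipad = 97 36 36 36; K' ⊕ opad = fd 5c 5c 5c.
Inner hash: sum = 151+54+54+54+33+129+198+61+14 = 748 → 02 ec.
Outer hash (recomputed tag): sum = 253+92+92+92+2+236 = 767 → 02 ff.
Recomputed tag = 02ff; claimed = 02ff → match.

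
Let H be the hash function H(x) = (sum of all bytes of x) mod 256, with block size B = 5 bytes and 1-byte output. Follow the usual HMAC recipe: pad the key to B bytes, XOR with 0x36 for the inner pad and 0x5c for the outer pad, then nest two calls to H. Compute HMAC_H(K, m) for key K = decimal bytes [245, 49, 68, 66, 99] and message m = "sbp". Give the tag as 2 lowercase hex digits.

Key decimal bytes [245, 49, 68, 66, 99] = f5 31 44 42 63 is exactly B = 5 bytes: K' = f5 31 44 42 63.
K' ⊕ ipad = c3 07 72 74 55.  K' ⊕ opad = a9 6d 18 1e 3f.
Inner input = (K'⊕ipad) ∥ m = c3 07 72 74 55 ∥ 73 62 70.
Inner hash: sum = 195+7+114+116+85+115+98+112 = 842; mod 256 = 74 → 4a.
Outer input = (K'⊕opad) ∥ inner = a9 6d 18 1e 3f ∥ 4a.
Outer hash (tag): sum = 169+109+24+30+63+74 = 469; mod 256 = 213 → d5.

d5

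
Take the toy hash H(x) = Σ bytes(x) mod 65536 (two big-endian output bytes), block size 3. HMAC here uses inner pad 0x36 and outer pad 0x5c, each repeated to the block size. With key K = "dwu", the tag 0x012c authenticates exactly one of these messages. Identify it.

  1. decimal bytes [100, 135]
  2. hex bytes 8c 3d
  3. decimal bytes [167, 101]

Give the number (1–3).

2

Key "dwu" = 64 77 75 is exactly B = 3 bytes: K' = 64 77 75.
K' ⊕ ipad = 52 41 43; K' ⊕ opad = 38 2b 29.
m1: inner = H(52 41 43 64 87) = 01 c1; tag = H(38 2b 29 01 c1) = 014e
m2: inner = H(52 41 43 8c 3d) = 01 9f; tag = H(38 2b 29 01 9f) = 012c ← matches
m3: inner = H(52 41 43 a7 65) = 01 e2; tag = H(38 2b 29 01 e2) = 016f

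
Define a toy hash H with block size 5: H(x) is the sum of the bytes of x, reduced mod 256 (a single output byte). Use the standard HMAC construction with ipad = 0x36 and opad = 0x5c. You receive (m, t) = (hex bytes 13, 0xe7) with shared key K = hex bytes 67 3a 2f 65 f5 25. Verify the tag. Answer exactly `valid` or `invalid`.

valid

Key hex bytes 67 3a 2f 65 f5 25 is 6 bytes > B = 5, so hash it first: H(key) = 4f, then zero-pad to 5 bytes: K' = 4f 00 00 00 00.
K' ⊕ ipad = 79 36 36 36 36; K' ⊕ opad = 13 5c 5c 5c 5c.
Inner hash: sum = 121+54+54+54+54+19 = 356; mod 256 = 100 → 64.
Outer hash (recomputed tag): sum = 19+92+92+92+92+100 = 487; mod 256 = 231 → e7.
Recomputed tag = e7; claimed = e7 → match.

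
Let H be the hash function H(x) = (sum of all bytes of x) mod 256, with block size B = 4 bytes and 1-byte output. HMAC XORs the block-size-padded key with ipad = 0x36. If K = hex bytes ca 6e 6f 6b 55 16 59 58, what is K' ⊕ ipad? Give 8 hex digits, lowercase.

18363636

Key hex bytes ca 6e 6f 6b 55 16 59 58 is 8 bytes > B = 4, so hash it first: H(key) = 2e, then zero-pad to 4 bytes: K' = 2e 00 00 00.
XOR each byte with 0x36: 2e⊕36=18, 00⊕36=36, 00⊕36=36, 00⊕36=36.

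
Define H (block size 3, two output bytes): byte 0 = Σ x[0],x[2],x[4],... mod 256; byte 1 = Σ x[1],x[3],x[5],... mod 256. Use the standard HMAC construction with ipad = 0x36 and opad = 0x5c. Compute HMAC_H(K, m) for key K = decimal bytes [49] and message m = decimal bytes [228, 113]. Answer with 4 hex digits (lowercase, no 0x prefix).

Key decimal bytes [49] = 31 is 1 byte ≤ B = 3; zero-pad to 3 bytes: K' = 31 00 00.
K' ⊕ ipad = 07 36 36.  K' ⊕ opad = 6d 5c 5c.
Inner input = (K'⊕ipad) ∥ m = 07 36 36 ∥ e4 71.
Inner hash: even-index sum = 174 mod 256 = 174; odd-index sum = 282 mod 256 = 26 → ae 1a.
Outer input = (K'⊕opad) ∥ inner = 6d 5c 5c ∥ ae 1a.
Outer hash (tag): even-index sum = 227 mod 256 = 227; odd-index sum = 266 mod 256 = 10 → e3 0a.

e30a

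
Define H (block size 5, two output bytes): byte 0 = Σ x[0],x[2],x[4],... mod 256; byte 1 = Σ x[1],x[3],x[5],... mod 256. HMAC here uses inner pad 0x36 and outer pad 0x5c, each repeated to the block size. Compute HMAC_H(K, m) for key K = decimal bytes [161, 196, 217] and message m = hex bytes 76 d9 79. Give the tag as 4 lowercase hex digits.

Key decimal bytes [161, 196, 217] = a1 c4 d9 is 3 bytes ≤ B = 5; zero-pad to 5 bytes: K' = a1 c4 d9 00 00.
K' ⊕ ipad = 97 f2 ef 36 36.  K' ⊕ opad = fd 98 85 5c 5c.
Inner input = (K'⊕ipad) ∥ m = 97 f2 ef 36 36 ∥ 76 d9 79.
Inner hash: even-index sum = 661 mod 256 = 149; odd-index sum = 535 mod 256 = 23 → 95 17.
Outer input = (K'⊕opad) ∥ inner = fd 98 85 5c 5c ∥ 95 17.
Outer hash (tag): even-index sum = 501 mod 256 = 245; odd-index sum = 393 mod 256 = 137 → f5 89.

f589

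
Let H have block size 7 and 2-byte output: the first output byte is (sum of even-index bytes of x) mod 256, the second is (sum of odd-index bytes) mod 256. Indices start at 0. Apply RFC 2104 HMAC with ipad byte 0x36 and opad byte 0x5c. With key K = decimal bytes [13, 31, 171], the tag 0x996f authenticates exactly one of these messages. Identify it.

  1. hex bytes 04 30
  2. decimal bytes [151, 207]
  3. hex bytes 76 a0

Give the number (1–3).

Key decimal bytes [13, 31, 171] = 0d 1f ab is 3 bytes ≤ B = 7; zero-pad to 7 bytes: K' = 0d 1f ab 00 00 00 00.
K' ⊕ ipad = 3b 29 9d 36 36 36 36; K' ⊕ opad = 51 43 f7 5c 5c 5c 5c.
m1: inner = H(3b 29 9d 36 36 36 36 04 30) = 74 99; tag = H(51 43 f7 5c 5c 5c 5c 74 99) = 996f ← matches
m2: inner = H(3b 29 9d 36 36 36 36 97 cf) = 13 2c; tag = H(51 43 f7 5c 5c 5c 5c 13 2c) = 2c0e
m3: inner = H(3b 29 9d 36 36 36 36 76 a0) = e4 0b; tag = H(51 43 f7 5c 5c 5c 5c e4 0b) = 0bdf

1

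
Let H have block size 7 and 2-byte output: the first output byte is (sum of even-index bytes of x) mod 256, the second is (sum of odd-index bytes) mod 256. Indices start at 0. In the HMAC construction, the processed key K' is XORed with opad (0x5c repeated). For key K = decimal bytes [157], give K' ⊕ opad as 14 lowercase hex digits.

Key decimal bytes [157] = 9d is 1 byte ≤ B = 7; zero-pad to 7 bytes: K' = 9d 00 00 00 00 00 00.
XOR each byte with 0x5c: 9d⊕5c=c1, 00⊕5c=5c, 00⊕5c=5c, 00⊕5c=5c, 00⊕5c=5c, 00⊕5c=5c, 00⊕5c=5c.

c15c5c5c5c5c5c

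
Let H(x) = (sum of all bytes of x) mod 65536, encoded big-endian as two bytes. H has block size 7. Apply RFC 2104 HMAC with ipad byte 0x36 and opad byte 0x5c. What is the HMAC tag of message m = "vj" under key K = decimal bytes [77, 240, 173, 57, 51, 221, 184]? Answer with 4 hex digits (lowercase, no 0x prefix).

Key decimal bytes [77, 240, 173, 57, 51, 221, 184] = 4d f0 ad 39 33 dd b8 is exactly B = 7 bytes: K' = 4d f0 ad 39 33 dd b8.
K' ⊕ ipad = 7b c6 9b 0f 05 eb 8e.  K' ⊕ opad = 11 ac f1 65 6f 81 e4.
Inner input = (K'⊕ipad) ∥ m = 7b c6 9b 0f 05 eb 8e ∥ 76 6a.
Inner hash: sum = 123+198+155+15+5+235+142+118+106 = 1097 → 04 49.
Outer input = (K'⊕opad) ∥ inner = 11 ac f1 65 6f 81 e4 ∥ 04 49.
Outer hash (tag): sum = 17+172+241+101+111+129+228+4+73 = 1076 → 04 34.

0434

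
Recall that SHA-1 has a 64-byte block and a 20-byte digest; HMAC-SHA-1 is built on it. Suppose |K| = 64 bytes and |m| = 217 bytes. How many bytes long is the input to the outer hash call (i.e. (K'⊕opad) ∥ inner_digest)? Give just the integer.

84

Key is 64 ≤ 64 bytes, zero-padded: |K'| = 64.
Outer input = (K'⊕opad) ∥ H(inner) → 64 + 20 = 84 bytes.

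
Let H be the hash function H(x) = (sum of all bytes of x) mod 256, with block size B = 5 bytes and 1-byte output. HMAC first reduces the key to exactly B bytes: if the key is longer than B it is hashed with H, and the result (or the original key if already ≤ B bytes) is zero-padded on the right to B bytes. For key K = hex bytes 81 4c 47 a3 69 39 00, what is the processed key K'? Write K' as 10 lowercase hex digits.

|K| = 7 > B = 5, so first hash the key.
H(K): sum = 129+76+71+163+105+57+0 = 601; mod 256 = 89 → 59.
Zero-pad H(K) = 59 to 5 bytes: K' = 59 00 00 00 00.

5900000000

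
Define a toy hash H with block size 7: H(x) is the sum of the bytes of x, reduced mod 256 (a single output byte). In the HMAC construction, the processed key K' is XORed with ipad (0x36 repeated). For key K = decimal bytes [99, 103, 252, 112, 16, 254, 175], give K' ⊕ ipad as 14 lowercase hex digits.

5551ca4626c899

Key decimal bytes [99, 103, 252, 112, 16, 254, 175] = 63 67 fc 70 10 fe af is exactly B = 7 bytes: K' = 63 67 fc 70 10 fe af.
XOR each byte with 0x36: 63⊕36=55, 67⊕36=51, fc⊕36=ca, 70⊕36=46, 10⊕36=26, fe⊕36=c8, af⊕36=99.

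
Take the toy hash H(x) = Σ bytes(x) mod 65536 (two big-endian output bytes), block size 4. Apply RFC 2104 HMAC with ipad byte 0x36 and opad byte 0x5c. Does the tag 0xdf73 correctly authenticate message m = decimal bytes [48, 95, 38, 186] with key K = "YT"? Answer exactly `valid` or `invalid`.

Key "YT" = 59 54 is 2 bytes ≤ B = 4; zero-pad to 4 bytes: K' = 59 54 00 00.
K' ⊕ ipad = 6f 62 36 36; K' ⊕ opad = 05 08 5c 5c.
Inner hash: sum = 111+98+54+54+48+95+38+186 = 684 → 02 ac.
Outer hash (recomputed tag): sum = 5+8+92+92+2+172 = 371 → 01 73.
Recomputed tag = 0173; claimed = df73 → mismatch.

invalid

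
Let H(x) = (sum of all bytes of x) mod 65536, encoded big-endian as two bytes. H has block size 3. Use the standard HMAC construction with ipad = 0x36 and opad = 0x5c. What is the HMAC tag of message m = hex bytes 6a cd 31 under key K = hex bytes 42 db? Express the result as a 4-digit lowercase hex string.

0202

Key hex bytes 42 db is 2 bytes ≤ B = 3; zero-pad to 3 bytes: K' = 42 db 00.
K' ⊕ ipad = 74 ed 36.  K' ⊕ opad = 1e 87 5c.
Inner input = (K'⊕ipad) ∥ m = 74 ed 36 ∥ 6a cd 31.
Inner hash: sum = 116+237+54+106+205+49 = 767 → 02 ff.
Outer input = (K'⊕opad) ∥ inner = 1e 87 5c ∥ 02 ff.
Outer hash (tag): sum = 30+135+92+2+255 = 514 → 02 02.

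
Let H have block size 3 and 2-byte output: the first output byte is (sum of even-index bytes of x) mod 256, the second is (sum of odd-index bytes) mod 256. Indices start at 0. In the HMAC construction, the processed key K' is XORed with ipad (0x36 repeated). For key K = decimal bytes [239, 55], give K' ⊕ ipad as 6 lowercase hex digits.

d90136

Key decimal bytes [239, 55] = ef 37 is 2 bytes ≤ B = 3; zero-pad to 3 bytes: K' = ef 37 00.
XOR each byte with 0x36: ef⊕36=d9, 37⊕36=01, 00⊕36=36.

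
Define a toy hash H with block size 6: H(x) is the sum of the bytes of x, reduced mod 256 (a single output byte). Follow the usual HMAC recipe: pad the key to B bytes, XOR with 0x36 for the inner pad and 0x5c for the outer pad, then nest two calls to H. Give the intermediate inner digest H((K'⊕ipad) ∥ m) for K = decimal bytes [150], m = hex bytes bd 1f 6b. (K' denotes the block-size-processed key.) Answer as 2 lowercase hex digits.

Key decimal bytes [150] = 96 is 1 byte ≤ B = 6; zero-pad to 6 bytes: K' = 96 00 00 00 00 00.
K' ⊕ ipad = a0 36 36 36 36 36.
Inner input = a0 36 36 36 36 36 ∥ bd 1f 6b.
Inner hash: sum = 160+54+54+54+54+54+189+31+107 = 757; mod 256 = 245 → f5.

f5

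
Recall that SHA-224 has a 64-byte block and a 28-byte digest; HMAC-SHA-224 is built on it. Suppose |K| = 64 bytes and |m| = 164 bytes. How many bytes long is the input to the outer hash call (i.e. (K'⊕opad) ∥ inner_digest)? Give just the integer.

Key is 64 ≤ 64 bytes, zero-padded: |K'| = 64.
Outer input = (K'⊕opad) ∥ H(inner) → 64 + 28 = 92 bytes.

92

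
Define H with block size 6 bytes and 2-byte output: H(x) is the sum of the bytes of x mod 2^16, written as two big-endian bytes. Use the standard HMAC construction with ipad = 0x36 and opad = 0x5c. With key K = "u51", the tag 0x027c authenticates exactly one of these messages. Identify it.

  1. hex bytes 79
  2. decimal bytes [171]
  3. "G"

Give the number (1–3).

Key "u51" = 75 35 31 is 3 bytes ≤ B = 6; zero-pad to 6 bytes: K' = 75 35 31 00 00 00.
K' ⊕ ipad = 43 03 07 36 36 36; K' ⊕ opad = 29 69 6d 5c 5c 5c.
m1: inner = H(43 03 07 36 36 36 79) = 01 68; tag = H(29 69 6d 5c 5c 5c 01 68) = 027c ← matches
m2: inner = H(43 03 07 36 36 36 ab) = 01 9a; tag = H(29 69 6d 5c 5c 5c 01 9a) = 02ae
m3: inner = H(43 03 07 36 36 36 47) = 01 36; tag = H(29 69 6d 5c 5c 5c 01 36) = 024a

1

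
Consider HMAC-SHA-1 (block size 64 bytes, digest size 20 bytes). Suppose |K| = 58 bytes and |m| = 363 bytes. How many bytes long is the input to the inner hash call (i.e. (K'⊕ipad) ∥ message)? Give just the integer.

427

Key is 58 ≤ 64 bytes, zero-padded: |K'| = 64.
Inner input = (K'⊕ipad) ∥ m → 64 + 363 = 427 bytes.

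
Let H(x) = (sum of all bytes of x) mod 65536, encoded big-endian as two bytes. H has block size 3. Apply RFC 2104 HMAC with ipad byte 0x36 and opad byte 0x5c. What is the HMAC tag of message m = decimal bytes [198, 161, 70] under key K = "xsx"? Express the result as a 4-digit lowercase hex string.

0107

Key "xsx" = 78 73 78 is exactly B = 3 bytes: K' = 78 73 78.
K' ⊕ ipad = 4e 45 4e.  K' ⊕ opad = 24 2f 24.
Inner input = (K'⊕ipad) ∥ m = 4e 45 4e ∥ c6 a1 46.
Inner hash: sum = 78+69+78+198+161+70 = 654 → 02 8e.
Outer input = (K'⊕opad) ∥ inner = 24 2f 24 ∥ 02 8e.
Outer hash (tag): sum = 36+47+36+2+142 = 263 → 01 07.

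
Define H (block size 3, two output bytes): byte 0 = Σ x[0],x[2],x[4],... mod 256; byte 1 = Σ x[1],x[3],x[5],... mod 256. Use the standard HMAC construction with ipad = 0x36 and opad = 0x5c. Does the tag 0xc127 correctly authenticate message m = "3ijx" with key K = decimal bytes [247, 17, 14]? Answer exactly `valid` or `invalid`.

Key decimal bytes [247, 17, 14] = f7 11 0e is exactly B = 3 bytes: K' = f7 11 0e.
K' ⊕ ipad = c1 27 38; K' ⊕ opad = ab 4d 52.
Inner hash: even-index sum = 474 mod 256 = 218; odd-index sum = 196 mod 256 = 196 → da c4.
Outer hash (recomputed tag): even-index sum = 449 mod 256 = 193; odd-index sum = 295 mod 256 = 39 → c1 27.
Recomputed tag = c127; claimed = c127 → match.

valid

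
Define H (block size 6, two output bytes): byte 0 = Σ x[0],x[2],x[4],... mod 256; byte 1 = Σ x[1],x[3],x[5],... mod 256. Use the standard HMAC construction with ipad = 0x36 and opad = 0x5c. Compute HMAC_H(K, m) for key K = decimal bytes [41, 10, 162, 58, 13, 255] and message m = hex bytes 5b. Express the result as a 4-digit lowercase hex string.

0d70

Key decimal bytes [41, 10, 162, 58, 13, 255] = 29 0a a2 3a 0d ff is exactly B = 6 bytes: K' = 29 0a a2 3a 0d ff.
K' ⊕ ipad = 1f 3c 94 0c 3b c9.  K' ⊕ opad = 75 56 fe 66 51 a3.
Inner input = (K'⊕ipad) ∥ m = 1f 3c 94 0c 3b c9 ∥ 5b.
Inner hash: even-index sum = 329 mod 256 = 73; odd-index sum = 273 mod 256 = 17 → 49 11.
Outer input = (K'⊕opad) ∥ inner = 75 56 fe 66 51 a3 ∥ 49 11.
Outer hash (tag): even-index sum = 525 mod 256 = 13; odd-index sum = 368 mod 256 = 112 → 0d 70.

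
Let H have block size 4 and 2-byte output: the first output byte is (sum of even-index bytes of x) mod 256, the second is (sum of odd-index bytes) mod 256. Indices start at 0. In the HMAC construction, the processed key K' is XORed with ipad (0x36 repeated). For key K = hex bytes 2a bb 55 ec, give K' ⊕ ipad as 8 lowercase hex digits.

Key hex bytes 2a bb 55 ec is exactly B = 4 bytes: K' = 2a bb 55 ec.
XOR each byte with 0x36: 2a⊕36=1c, bb⊕36=8d, 55⊕36=63, ec⊕36=da.

1c8d63da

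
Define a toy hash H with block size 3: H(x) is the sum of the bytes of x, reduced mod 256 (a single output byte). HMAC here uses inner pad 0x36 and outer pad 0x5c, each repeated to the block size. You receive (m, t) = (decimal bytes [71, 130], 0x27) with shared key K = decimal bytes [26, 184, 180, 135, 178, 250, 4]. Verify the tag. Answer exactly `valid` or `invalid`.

Key decimal bytes [26, 184, 180, 135, 178, 250, 4] = 1a b8 b4 87 b2 fa 04 is 7 bytes > B = 3, so hash it first: H(key) = bd, then zero-pad to 3 bytes: K' = bd 00 00.
K' ⊕ ipad = 8b 36 36; K' ⊕ opad = e1 5c 5c.
Inner hash: sum = 139+54+54+71+130 = 448; mod 256 = 192 → c0.
Outer hash (recomputed tag): sum = 225+92+92+192 = 601; mod 256 = 89 → 59.
Recomputed tag = 59; claimed = 27 → mismatch.

invalid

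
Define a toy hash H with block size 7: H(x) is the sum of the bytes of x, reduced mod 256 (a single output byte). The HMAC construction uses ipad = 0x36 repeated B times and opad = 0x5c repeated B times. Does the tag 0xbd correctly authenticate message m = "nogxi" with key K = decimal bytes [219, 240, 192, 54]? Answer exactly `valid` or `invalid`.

valid

Key decimal bytes [219, 240, 192, 54] = db f0 c0 36 is 4 bytes ≤ B = 7; zero-pad to 7 bytes: K' = db f0 c0 36 00 00 00.
K' ⊕ ipad = ed c6 f6 00 36 36 36; K' ⊕ opad = 87 ac 9c 6a 5c 5c 5c.
Inner hash: sum = 237+198+246+0+54+54+54+110+111+103+120+105 = 1392; mod 256 = 112 → 70.
Outer hash (recomputed tag): sum = 135+172+156+106+92+92+92+112 = 957; mod 256 = 189 → bd.
Recomputed tag = bd; claimed = bd → match.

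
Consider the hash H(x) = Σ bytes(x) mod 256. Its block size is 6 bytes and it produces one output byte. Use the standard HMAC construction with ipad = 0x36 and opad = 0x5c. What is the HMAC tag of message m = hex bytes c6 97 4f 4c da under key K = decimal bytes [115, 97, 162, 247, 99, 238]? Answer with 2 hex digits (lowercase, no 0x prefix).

f6

Key decimal bytes [115, 97, 162, 247, 99, 238] = 73 61 a2 f7 63 ee is exactly B = 6 bytes: K' = 73 61 a2 f7 63 ee.
K' ⊕ ipad = 45 57 94 c1 55 d8.  K' ⊕ opad = 2f 3d fe ab 3f b2.
Inner input = (K'⊕ipad) ∥ m = 45 57 94 c1 55 d8 ∥ c6 97 4f 4c da.
Inner hash: sum = 69+87+148+193+85+216+198+151+79+76+218 = 1520; mod 256 = 240 → f0.
Outer input = (K'⊕opad) ∥ inner = 2f 3d fe ab 3f b2 ∥ f0.
Outer hash (tag): sum = 47+61+254+171+63+178+240 = 1014; mod 256 = 246 → f6.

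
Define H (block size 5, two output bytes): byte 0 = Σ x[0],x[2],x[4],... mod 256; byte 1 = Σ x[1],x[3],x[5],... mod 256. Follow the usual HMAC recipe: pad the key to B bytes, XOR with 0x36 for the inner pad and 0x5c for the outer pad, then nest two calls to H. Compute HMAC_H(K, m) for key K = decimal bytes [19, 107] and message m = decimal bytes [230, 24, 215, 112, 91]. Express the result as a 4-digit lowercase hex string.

b2ac

Key decimal bytes [19, 107] = 13 6b is 2 bytes ≤ B = 5; zero-pad to 5 bytes: K' = 13 6b 00 00 00.
K' ⊕ ipad = 25 5d 36 36 36.  K' ⊕ opad = 4f 37 5c 5c 5c.
Inner input = (K'⊕ipad) ∥ m = 25 5d 36 36 36 ∥ e6 18 d7 70 5b.
Inner hash: even-index sum = 281 mod 256 = 25; odd-index sum = 683 mod 256 = 171 → 19 ab.
Outer input = (K'⊕opad) ∥ inner = 4f 37 5c 5c 5c ∥ 19 ab.
Outer hash (tag): even-index sum = 434 mod 256 = 178; odd-index sum = 172 mod 256 = 172 → b2 ac.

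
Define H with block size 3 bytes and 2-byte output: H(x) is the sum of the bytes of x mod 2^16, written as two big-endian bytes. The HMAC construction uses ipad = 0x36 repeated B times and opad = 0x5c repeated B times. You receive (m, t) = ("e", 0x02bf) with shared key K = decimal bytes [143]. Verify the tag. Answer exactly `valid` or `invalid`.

Key decimal bytes [143] = 8f is 1 byte ≤ B = 3; zero-pad to 3 bytes: K' = 8f 00 00.
K' ⊕ ipad = b9 36 36; K' ⊕ opad = d3 5c 5c.
Inner hash: sum = 185+54+54+101 = 394 → 01 8a.
Outer hash (recomputed tag): sum = 211+92+92+1+138 = 534 → 02 16.
Recomputed tag = 0216; claimed = 02bf → mismatch.

invalid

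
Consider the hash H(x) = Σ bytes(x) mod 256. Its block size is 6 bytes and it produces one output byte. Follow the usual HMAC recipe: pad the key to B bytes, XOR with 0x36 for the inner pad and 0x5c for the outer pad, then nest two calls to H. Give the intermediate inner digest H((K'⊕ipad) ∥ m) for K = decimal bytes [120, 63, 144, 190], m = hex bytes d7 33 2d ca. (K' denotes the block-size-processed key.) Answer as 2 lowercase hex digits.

Key decimal bytes [120, 63, 144, 190] = 78 3f 90 be is 4 bytes ≤ B = 6; zero-pad to 6 bytes: K' = 78 3f 90 be 00 00.
K' ⊕ ipad = 4e 09 a6 88 36 36.
Inner input = 4e 09 a6 88 36 36 ∥ d7 33 2d ca.
Inner hash: sum = 78+9+166+136+54+54+215+51+45+202 = 1010; mod 256 = 242 → f2.

f2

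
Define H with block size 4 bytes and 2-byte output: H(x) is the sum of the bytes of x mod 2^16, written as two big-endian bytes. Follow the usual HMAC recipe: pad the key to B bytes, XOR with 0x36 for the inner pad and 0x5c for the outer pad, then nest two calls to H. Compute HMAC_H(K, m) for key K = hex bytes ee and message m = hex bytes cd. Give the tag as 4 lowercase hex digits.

020f

Key hex bytes ee is 1 byte ≤ B = 4; zero-pad to 4 bytes: K' = ee 00 00 00.
K' ⊕ ipad = d8 36 36 36.  K' ⊕ opad = b2 5c 5c 5c.
Inner input = (K'⊕ipad) ∥ m = d8 36 36 36 ∥ cd.
Inner hash: sum = 216+54+54+54+205 = 583 → 02 47.
Outer input = (K'⊕opad) ∥ inner = b2 5c 5c 5c ∥ 02 47.
Outer hash (tag): sum = 178+92+92+92+2+71 = 527 → 02 0f.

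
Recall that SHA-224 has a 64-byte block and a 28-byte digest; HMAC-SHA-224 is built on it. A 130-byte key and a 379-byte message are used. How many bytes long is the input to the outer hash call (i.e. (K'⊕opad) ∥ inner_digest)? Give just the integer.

92

Key is 130 > 64 bytes, so it is hashed to 28 bytes then zero-padded to 64: |K'| = 64.
Outer input = (K'⊕opad) ∥ H(inner) → 64 + 28 = 92 bytes.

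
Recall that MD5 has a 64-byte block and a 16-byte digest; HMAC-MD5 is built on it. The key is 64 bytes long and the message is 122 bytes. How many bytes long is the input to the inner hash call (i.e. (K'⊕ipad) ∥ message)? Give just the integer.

186

Key is 64 ≤ 64 bytes, zero-padded: |K'| = 64.
Inner input = (K'⊕ipad) ∥ m → 64 + 122 = 186 bytes.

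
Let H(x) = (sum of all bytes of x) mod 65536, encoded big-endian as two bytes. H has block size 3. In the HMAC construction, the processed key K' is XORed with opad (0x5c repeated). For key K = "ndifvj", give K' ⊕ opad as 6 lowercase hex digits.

5edd5c

Key "ndifvj" = 6e 64 69 66 76 6a is 6 bytes > B = 3, so hash it first: H(key) = 02 81, then zero-pad to 3 bytes: K' = 02 81 00.
XOR each byte with 0x5c: 02⊕5c=5e, 81⊕5c=dd, 00⊕5c=5c.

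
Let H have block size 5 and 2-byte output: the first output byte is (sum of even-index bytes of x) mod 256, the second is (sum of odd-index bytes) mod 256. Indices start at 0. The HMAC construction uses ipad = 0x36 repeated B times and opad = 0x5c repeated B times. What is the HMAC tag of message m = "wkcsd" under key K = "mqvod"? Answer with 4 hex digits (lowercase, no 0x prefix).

Key "mqvod" = 6d 71 76 6f 64 is exactly B = 5 bytes: K' = 6d 71 76 6f 64.
K' ⊕ ipad = 5b 47 40 59 52.  K' ⊕ opad = 31 2d 2a 33 38.
Inner input = (K'⊕ipad) ∥ m = 5b 47 40 59 52 ∥ 77 6b 63 73 64.
Inner hash: even-index sum = 459 mod 256 = 203; odd-index sum = 478 mod 256 = 222 → cb de.
Outer input = (K'⊕opad) ∥ inner = 31 2d 2a 33 38 ∥ cb de.
Outer hash (tag): even-index sum = 369 mod 256 = 113; odd-index sum = 299 mod 256 = 43 → 71 2b.

712b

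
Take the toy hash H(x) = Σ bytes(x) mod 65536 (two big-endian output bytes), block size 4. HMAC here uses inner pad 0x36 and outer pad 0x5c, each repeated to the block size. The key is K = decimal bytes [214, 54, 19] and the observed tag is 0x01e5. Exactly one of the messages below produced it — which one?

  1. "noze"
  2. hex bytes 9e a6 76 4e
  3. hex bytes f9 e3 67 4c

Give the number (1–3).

Key decimal bytes [214, 54, 19] = d6 36 13 is 3 bytes ≤ B = 4; zero-pad to 4 bytes: K' = d6 36 13 00.
K' ⊕ ipad = e0 00 25 36; K' ⊕ opad = 8a 6a 4f 5c.
m1: inner = H(e0 00 25 36 6e 6f 7a 65) = 02 f7; tag = H(8a 6a 4f 5c 02 f7) = 0298
m2: inner = H(e0 00 25 36 9e a6 76 4e) = 03 43; tag = H(8a 6a 4f 5c 03 43) = 01e5 ← matches
m3: inner = H(e0 00 25 36 f9 e3 67 4c) = 03 ca; tag = H(8a 6a 4f 5c 03 ca) = 026c

2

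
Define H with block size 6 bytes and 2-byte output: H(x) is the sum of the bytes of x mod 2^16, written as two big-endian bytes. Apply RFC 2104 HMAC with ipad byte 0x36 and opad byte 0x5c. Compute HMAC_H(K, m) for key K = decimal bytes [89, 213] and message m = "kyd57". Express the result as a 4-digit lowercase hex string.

02df

Key decimal bytes [89, 213] = 59 d5 is 2 bytes ≤ B = 6; zero-pad to 6 bytes: K' = 59 d5 00 00 00 00.
K' ⊕ ipad = 6f e3 36 36 36 36.  K' ⊕ opad = 05 89 5c 5c 5c 5c.
Inner input = (K'⊕ipad) ∥ m = 6f e3 36 36 36 36 ∥ 6b 79 64 35 37.
Inner hash: sum = 111+227+54+54+54+54+107+121+100+53+55 = 990 → 03 de.
Outer input = (K'⊕opad) ∥ inner = 05 89 5c 5c 5c 5c ∥ 03 de.
Outer hash (tag): sum = 5+137+92+92+92+92+3+222 = 735 → 02 df.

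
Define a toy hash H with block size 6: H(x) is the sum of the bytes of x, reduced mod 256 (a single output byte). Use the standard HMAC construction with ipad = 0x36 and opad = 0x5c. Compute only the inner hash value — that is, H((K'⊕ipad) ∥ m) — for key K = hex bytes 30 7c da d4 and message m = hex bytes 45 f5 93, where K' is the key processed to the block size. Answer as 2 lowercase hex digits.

Key hex bytes 30 7c da d4 is 4 bytes ≤ B = 6; zero-pad to 6 bytes: K' = 30 7c da d4 00 00.
K' ⊕ ipad = 06 4a ec e2 36 36.
Inner input = 06 4a ec e2 36 36 ∥ 45 f5 93.
Inner hash: sum = 6+74+236+226+54+54+69+245+147 = 1111; mod 256 = 87 → 57.

57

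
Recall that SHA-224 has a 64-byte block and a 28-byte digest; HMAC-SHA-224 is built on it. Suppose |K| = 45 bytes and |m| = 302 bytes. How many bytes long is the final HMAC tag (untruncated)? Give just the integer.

The tag is one SHA-224 digest: 28 bytes.

28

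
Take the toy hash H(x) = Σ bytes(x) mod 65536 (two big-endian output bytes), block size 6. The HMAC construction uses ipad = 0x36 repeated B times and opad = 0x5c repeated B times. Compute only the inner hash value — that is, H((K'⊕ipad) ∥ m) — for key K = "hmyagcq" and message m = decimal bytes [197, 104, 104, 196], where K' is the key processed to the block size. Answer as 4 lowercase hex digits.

0441

Key "hmyagcq" = 68 6d 79 61 67 63 71 is 7 bytes > B = 6, so hash it first: H(key) = 02 ea, then zero-pad to 6 bytes: K' = 02 ea 00 00 00 00.
K' ⊕ ipad = 34 dc 36 36 36 36.
Inner input = 34 dc 36 36 36 36 ∥ c5 68 68 c4.
Inner hash: sum = 52+220+54+54+54+54+197+104+104+196 = 1089 → 04 41.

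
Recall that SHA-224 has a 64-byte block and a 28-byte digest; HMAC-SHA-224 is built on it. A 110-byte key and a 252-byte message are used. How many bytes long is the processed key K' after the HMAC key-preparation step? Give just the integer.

64

Key is 110 > 64 bytes, so it is hashed to 28 bytes then zero-padded to 64: |K'| = 64.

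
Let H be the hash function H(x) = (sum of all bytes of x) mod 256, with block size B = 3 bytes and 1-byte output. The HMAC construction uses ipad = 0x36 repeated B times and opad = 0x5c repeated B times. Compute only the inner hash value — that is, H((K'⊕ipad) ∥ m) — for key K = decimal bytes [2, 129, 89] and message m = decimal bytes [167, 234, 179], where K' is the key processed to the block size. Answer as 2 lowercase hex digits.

9e

Key decimal bytes [2, 129, 89] = 02 81 59 is exactly B = 3 bytes: K' = 02 81 59.
K' ⊕ ipad = 34 b7 6f.
Inner input = 34 b7 6f ∥ a7 ea b3.
Inner hash: sum = 52+183+111+167+234+179 = 926; mod 256 = 158 → 9e.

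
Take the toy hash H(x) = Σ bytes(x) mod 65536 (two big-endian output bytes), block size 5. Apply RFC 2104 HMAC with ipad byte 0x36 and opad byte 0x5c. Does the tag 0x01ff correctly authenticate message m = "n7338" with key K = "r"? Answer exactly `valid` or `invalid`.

valid

Key "r" = 72 is 1 byte ≤ B = 5; zero-pad to 5 bytes: K' = 72 00 00 00 00.
K' ⊕ ipad = 44 36 36 36 36; K' ⊕ opad = 2e 5c 5c 5c 5c.
Inner hash: sum = 68+54+54+54+54+110+55+51+51+56 = 607 → 02 5f.
Outer hash (recomputed tag): sum = 46+92+92+92+92+2+95 = 511 → 01 ff.
Recomputed tag = 01ff; claimed = 01ff → match.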